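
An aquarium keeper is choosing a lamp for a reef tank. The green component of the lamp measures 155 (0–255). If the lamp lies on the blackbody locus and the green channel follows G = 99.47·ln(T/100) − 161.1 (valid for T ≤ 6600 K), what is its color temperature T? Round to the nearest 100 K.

2400 K

ln t = (155 + 161.1) / 99.47 = 3.1778.
t = e^3.1778 = 23.995.
T = 100·t = 2399 K → 2400 K to the nearest 100 K.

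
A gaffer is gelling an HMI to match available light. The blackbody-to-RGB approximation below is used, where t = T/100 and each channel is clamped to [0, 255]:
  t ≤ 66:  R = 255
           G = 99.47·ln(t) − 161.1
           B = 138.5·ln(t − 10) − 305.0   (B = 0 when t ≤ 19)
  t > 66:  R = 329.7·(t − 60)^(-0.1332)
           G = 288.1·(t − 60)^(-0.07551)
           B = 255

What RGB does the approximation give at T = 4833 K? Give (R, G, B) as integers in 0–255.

(255, 225, 200)

t = 4833/100 = 48.33; the t ≤ 66 branch applies.
R = 255 by definition for t ≤ 66.
G = 99.47·ln 48.33 − 161.1 = 99.47·3.8781 − 161.1 = 224.650.
B = 138.5·ln(48.33 − 10) − 305.0 = 138.5·ln 38.33 − 305.0 = 138.5·3.6462 − 305.0 = 200.003.
Rounded: (255, 225, 200).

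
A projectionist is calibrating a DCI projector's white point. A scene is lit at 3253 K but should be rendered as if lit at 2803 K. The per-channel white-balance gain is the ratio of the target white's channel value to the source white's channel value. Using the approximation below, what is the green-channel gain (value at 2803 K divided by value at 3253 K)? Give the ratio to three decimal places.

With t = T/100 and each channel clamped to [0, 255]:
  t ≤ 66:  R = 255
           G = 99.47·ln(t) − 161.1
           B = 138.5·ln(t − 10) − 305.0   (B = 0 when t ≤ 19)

At 3253 K (t = 32.53):
  G = 99.47·ln 32.53 − 161.1 = 99.47·3.4822 − 161.1 = 185.271.
At 2803 K (t = 28.03):
  G = 99.47·ln 28.03 − 161.1 = 99.47·3.3333 − 161.1 = 170.461.
Gain = 170.461 / 185.271 = 0.9201 → 0.920.

0.920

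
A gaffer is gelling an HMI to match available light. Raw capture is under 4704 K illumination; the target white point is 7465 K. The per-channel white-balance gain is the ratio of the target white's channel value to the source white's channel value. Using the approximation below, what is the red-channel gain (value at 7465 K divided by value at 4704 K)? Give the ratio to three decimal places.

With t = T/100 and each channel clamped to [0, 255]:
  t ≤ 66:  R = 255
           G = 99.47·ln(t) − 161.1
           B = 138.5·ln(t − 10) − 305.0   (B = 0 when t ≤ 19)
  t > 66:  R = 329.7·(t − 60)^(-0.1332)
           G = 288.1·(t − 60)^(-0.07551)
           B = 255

At 4704 K (t = 47.04):
  R = 255 by definition for t ≤ 66.
At 7465 K (t = 74.65):
  R = 329.7·(74.65 − 60)^(-0.1332) = 329.7·14.65^(-0.1332) = 329.7·0.69938 = 230.584.
Gain = 230.584 / 255.000 = 0.9043 → 0.904.

0.904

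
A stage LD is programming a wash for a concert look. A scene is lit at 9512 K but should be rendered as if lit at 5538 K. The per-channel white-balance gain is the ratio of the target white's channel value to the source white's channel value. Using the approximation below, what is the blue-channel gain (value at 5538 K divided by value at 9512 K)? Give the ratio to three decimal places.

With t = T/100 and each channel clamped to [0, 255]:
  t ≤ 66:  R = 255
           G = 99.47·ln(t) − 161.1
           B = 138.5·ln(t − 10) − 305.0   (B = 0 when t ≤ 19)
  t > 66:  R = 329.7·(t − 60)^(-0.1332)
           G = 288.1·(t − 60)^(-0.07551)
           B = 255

0.876

At 9512 K (t = 95.12):
  B = 255 by definition for t > 66.
At 5538 K (t = 55.38):
  B = 138.5·ln(55.38 − 10) − 305.0 = 138.5·ln 45.38 − 305.0 = 138.5·3.8151 − 305.0 = 223.387.
Gain = 223.387 / 255.000 = 0.8760 → 0.876.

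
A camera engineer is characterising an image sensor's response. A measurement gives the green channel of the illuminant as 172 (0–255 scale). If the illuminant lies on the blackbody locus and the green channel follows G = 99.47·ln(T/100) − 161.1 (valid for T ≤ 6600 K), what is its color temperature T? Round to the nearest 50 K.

2850 K

ln t = (172 + 161.1) / 99.47 = 3.3487.
t = e^3.3487 = 28.467.
T = 100·t = 2847 K → 2850 K to the nearest 50 K.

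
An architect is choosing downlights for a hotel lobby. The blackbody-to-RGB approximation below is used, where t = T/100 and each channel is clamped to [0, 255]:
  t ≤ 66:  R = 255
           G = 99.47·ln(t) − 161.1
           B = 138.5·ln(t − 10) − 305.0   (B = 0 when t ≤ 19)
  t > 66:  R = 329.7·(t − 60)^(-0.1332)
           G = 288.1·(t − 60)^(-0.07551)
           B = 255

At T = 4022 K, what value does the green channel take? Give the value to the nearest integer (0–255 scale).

t = 4022/100 = 40.22; the t ≤ 66 branch applies.
G = 99.47·ln 40.22 − 161.1 = 99.47·3.6944 − 161.1 = 206.378.
Rounded: 206.

206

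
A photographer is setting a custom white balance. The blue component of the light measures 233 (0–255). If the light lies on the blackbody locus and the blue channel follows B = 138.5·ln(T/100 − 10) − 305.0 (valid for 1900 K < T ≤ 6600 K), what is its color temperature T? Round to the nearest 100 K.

5900 K

ln(t − 10) = (233 + 305.0) / 138.5 = 3.8845.
t − 10 = e^3.8845 = 48.641, so t = 58.641.
T = 100·t = 5864 K → 5900 K to the nearest 100 K.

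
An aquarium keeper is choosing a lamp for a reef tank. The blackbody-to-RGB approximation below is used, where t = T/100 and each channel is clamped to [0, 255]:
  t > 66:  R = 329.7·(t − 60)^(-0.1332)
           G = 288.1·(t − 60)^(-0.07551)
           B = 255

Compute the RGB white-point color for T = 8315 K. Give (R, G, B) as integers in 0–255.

t = 8315/100 = 83.15; the t > 66 branch applies.
R = 329.7·(83.15 − 60)^(-0.1332) = 329.7·23.15^(-0.1332) = 329.7·0.65802 = 216.951.
G = 288.1·(83.15 − 60)^(-0.07551) = 288.1·23.15^(-0.07551) = 288.1·0.78879 = 227.251.
B = 255 by definition for t > 66.
Rounded: (217, 227, 255).

(217, 227, 255)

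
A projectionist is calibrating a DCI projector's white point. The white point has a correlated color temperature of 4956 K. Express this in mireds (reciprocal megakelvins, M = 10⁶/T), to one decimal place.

M = 10⁶ / 4956 = 201.776 → 201.8 mireds.

201.8 mireds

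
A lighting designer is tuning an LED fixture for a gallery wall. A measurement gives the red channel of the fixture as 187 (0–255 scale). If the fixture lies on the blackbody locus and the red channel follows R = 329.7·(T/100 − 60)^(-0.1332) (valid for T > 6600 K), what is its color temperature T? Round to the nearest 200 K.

13000 K

(t − 60)^(-0.1332) = 187/329.7 = 0.56718.
t − 60 = 0.56718^(1/-0.1332) = 0.56718^(-7.508) = 70.620, so t = 130.620.
T = 100·t = 13062 K → 13000 K to the nearest 200 K.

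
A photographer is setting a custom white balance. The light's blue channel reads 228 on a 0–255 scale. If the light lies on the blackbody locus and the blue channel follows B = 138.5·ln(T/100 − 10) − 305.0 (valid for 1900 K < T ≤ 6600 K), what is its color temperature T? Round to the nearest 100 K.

5700 K

ln(t − 10) = (228 + 305.0) / 138.5 = 3.8484.
t − 10 = e^3.8484 = 46.917, so t = 56.917.
T = 100·t = 5692 K → 5700 K to the nearest 100 K.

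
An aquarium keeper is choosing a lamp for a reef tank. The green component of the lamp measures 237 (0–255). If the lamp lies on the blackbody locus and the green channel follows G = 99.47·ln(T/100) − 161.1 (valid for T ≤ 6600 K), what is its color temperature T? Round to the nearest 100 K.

5500 K

ln t = (237 + 161.1) / 99.47 = 4.0022.
t = e^4.0022 = 54.719.
T = 100·t = 5472 K → 5500 K to the nearest 100 K.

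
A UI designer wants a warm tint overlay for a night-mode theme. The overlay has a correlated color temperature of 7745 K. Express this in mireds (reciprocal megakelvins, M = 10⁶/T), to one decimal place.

M = 10⁶ / 7745 = 129.116 → 129.1 mireds.

129.1 mireds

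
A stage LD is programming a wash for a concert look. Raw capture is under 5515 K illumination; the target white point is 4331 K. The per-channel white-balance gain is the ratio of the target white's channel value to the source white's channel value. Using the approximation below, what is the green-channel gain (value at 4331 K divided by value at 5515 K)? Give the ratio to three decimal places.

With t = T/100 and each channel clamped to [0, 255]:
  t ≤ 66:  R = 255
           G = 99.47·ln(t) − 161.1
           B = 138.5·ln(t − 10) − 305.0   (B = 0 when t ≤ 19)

0.899

At 5515 K (t = 55.15):
  G = 99.47·ln 55.15 − 161.1 = 99.47·4.0101 − 161.1 = 237.780.
At 4331 K (t = 43.31):
  G = 99.47·ln 43.31 − 161.1 = 99.47·3.7684 − 161.1 = 213.741.
Gain = 213.741 / 237.780 = 0.8989 → 0.899.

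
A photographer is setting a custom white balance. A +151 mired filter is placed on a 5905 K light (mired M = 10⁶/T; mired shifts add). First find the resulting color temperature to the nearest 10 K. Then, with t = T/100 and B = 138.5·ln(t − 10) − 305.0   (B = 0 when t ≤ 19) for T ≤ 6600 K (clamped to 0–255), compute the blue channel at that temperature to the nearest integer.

118

M_in = 10⁶/5905 = 169.35; M_out = 169.35 + (+151) = 320.35.
T_out = 10⁶/320.35 = 3121.6 K → 3120 K; t = 31.2.
B = 138.5·ln(31.2 − 10) − 305.0 = 138.5·ln 21.2 − 305.0 = 138.5·3.0540 − 305.0 = 117.979.
Rounded: 118.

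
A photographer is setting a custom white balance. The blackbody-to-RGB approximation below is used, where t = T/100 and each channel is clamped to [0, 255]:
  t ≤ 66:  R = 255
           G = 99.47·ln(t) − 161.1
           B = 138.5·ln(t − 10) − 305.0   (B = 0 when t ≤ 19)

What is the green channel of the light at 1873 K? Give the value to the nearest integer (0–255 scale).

130

t = 1873/100 = 18.73; the t ≤ 66 branch applies.
G = 99.47·ln 18.73 − 161.1 = 99.47·2.9301 − 161.1 = 130.360.
Rounded: 130.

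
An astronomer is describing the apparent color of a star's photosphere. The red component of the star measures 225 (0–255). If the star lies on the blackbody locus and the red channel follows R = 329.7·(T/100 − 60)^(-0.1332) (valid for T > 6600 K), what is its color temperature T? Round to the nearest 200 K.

7800 K

(t − 60)^(-0.1332) = 225/329.7 = 0.68244.
t − 60 = 0.68244^(1/-0.1332) = 0.68244^(-7.508) = 17.610, so t = 77.610.
T = 100·t = 7761 K → 7800 K to the nearest 200 K.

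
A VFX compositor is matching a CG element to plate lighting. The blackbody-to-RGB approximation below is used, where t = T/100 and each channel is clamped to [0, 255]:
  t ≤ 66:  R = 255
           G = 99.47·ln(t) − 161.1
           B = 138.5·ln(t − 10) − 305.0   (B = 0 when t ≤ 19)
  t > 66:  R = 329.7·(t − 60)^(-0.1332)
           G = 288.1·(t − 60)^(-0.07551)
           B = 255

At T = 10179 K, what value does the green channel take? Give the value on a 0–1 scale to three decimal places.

t = 10179/100 = 101.79; the t > 66 branch applies.
G = 288.1·(101.79 − 60)^(-0.07551) = 288.1·41.79^(-0.07551) = 288.1·0.75438 = 217.338.
On a 0–1 scale: 217.338/255 = 0.8523 → 0.852.

0.852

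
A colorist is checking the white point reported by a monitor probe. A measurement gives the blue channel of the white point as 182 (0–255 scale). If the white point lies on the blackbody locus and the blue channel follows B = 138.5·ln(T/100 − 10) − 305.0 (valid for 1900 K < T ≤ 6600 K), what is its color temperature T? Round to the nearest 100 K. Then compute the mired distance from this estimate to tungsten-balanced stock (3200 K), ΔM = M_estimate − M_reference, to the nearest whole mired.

-85 mireds

ln(t − 10) = (182 + 305.0) / 138.5 = 3.5162.
t − 10 = e^3.5162 = 33.658, so t = 43.658.
T = 100·t = 4366 K → 4400 K to the nearest 100 K.
M_estimate = 10⁶/4400 = 227.27; M_reference = 10⁶/3200 = 312.50.
ΔM = 227.27 − 312.50 = -85.23 → -85 mireds.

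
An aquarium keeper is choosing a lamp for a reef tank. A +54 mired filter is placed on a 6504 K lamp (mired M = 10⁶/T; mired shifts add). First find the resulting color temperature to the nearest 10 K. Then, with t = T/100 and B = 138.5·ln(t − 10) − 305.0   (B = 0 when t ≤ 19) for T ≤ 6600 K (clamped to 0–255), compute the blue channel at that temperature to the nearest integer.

M_in = 10⁶/6504 = 153.75; M_out = 153.75 + (+54) = 207.75.
T_out = 10⁶/207.75 = 4813.4 K → 4810 K; t = 48.1.
B = 138.5·ln(48.1 − 10) − 305.0 = 138.5·ln 38.1 − 305.0 = 138.5·3.6402 − 305.0 = 199.170.
Rounded: 199.

199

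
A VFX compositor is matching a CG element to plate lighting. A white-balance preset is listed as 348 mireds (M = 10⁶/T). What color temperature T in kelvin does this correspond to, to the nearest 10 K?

T = 10⁶ / 348 = 2873.56 K → 2870 K.

2870 K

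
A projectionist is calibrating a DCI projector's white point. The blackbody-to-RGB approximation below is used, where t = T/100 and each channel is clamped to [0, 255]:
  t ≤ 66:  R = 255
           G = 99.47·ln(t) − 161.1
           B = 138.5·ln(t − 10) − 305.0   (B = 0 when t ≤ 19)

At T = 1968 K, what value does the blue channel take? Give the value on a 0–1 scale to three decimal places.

0.037

t = 1968/100 = 19.68; the t ≤ 66 branch applies.
B = 138.5·ln(19.68 − 10) − 305.0 = 138.5·ln 9.68 − 305.0 = 138.5·2.2701 − 305.0 = 9.404.
On a 0–1 scale: 9.404/255 = 0.0369 → 0.037.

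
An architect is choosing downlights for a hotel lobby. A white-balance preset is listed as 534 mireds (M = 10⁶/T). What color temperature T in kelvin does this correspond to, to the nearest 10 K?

T = 10⁶ / 534 = 1872.66 K → 1870 K.

1870 K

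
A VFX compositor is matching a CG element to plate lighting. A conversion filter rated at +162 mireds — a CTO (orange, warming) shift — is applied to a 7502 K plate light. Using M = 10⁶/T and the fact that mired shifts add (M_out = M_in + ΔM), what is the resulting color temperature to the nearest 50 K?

3400 K

M_in = 10⁶/7502 = 133.30 mireds.
M_out = 133.30 + (+162) = 295.30 mireds.
T_out = 10⁶/295.30 = 3386.4 K → 3400 K.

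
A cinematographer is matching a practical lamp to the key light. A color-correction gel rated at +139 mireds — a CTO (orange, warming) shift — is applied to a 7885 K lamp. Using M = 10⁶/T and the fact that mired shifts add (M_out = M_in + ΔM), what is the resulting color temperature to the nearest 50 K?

M_in = 10⁶/7885 = 126.82 mireds.
M_out = 126.82 + (+139) = 265.82 mireds.
T_out = 10⁶/265.82 = 3761.9 K → 3750 K.

3750 K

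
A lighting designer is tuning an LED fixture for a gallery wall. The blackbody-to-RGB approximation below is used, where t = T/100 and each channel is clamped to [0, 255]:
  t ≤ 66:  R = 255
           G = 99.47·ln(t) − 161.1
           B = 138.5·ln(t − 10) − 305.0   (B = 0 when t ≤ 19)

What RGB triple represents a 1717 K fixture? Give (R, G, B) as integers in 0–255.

t = 1717/100 = 17.17; the t ≤ 66 branch applies.
R = 255 by definition for t ≤ 66.
G = 99.47·ln 17.17 − 161.1 = 99.47·2.8432 − 161.1 = 121.709.
t = 17.17 ≤ 19, so B = 0.
Rounded: (255, 122, 0).

(255, 122, 0)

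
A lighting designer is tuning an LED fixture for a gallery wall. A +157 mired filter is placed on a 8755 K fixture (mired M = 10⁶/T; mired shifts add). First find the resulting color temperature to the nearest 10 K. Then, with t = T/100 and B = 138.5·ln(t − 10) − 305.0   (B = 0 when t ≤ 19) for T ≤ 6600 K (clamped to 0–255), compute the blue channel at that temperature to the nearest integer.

M_in = 10⁶/8755 = 114.22; M_out = 114.22 + (+157) = 271.22.
T_out = 10⁶/271.22 = 3687.0 K → 3690 K; t = 36.9.
B = 138.5·ln(36.9 − 10) − 305.0 = 138.5·ln 26.9 − 305.0 = 138.5·3.2921 − 305.0 = 150.959.
Rounded: 151.

151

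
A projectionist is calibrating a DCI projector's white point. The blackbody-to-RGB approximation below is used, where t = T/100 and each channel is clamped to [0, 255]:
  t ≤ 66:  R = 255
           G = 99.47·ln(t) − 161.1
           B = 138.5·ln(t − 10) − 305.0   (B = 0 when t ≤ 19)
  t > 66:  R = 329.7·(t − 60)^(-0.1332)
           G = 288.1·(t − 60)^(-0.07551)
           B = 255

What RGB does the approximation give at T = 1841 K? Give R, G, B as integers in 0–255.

R=255, G=129, B=0

t = 1841/100 = 18.41; the t ≤ 66 branch applies.
R = 255 by definition for t ≤ 66.
G = 99.47·ln 18.41 − 161.1 = 99.47·2.9129 − 161.1 = 128.646.
t = 18.41 ≤ 19, so B = 0.
Rounded: (255, 129, 0).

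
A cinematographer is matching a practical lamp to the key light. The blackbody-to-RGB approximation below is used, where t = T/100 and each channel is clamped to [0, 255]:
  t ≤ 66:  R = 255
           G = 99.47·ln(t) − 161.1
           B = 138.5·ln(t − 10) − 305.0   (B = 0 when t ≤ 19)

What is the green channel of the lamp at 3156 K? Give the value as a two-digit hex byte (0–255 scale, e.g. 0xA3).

0xB6

t = 3156/100 = 31.56; the t ≤ 66 branch applies.
G = 99.47·ln 31.56 − 161.1 = 99.47·3.4519 − 161.1 = 182.260.
Rounded: 182; in hex, 0xB6.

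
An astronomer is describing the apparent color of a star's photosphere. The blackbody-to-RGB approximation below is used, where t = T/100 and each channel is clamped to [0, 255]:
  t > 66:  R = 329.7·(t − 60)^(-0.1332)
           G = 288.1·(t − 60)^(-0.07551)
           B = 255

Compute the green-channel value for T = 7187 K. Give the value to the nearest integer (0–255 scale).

239

t = 7187/100 = 71.87; the t > 66 branch applies.
G = 288.1·(71.87 − 60)^(-0.07551) = 288.1·11.87^(-0.07551) = 288.1·0.82960 = 239.007.
Rounded: 239.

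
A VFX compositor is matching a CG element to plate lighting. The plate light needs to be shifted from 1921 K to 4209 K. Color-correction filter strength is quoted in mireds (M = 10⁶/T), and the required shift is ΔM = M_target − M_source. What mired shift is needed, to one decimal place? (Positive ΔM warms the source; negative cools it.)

-283.0 mireds

M_source = 10⁶/1921 = 520.562; M_target = 10⁶/4209 = 237.586.
ΔM = 237.586 − 520.562 = -282.976 → -283.0 mireds, a cooling shift.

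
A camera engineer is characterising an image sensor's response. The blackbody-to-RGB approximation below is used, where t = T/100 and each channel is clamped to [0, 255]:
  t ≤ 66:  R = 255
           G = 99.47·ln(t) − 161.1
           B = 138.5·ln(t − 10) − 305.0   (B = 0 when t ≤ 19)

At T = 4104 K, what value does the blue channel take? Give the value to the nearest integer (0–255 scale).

t = 4104/100 = 41.04; the t ≤ 66 branch applies.
B = 138.5·ln(41.04 − 10) − 305.0 = 138.5·ln 31.04 − 305.0 = 138.5·3.4353 − 305.0 = 170.786.
Rounded: 171.

171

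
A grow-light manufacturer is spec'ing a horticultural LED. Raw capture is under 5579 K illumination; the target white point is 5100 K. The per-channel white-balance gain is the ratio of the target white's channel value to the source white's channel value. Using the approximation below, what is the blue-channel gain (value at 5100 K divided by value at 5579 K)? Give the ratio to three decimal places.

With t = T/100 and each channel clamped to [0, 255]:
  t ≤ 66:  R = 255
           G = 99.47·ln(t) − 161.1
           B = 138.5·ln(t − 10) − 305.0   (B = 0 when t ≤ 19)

0.932

At 5579 K (t = 55.79):
  B = 138.5·ln(55.79 − 10) − 305.0 = 138.5·ln 45.79 − 305.0 = 138.5·3.8241 − 305.0 = 224.633.
At 5100 K (t = 51):
  B = 138.5·ln(51 − 10) − 305.0 = 138.5·ln 41 − 305.0 = 138.5·3.7136 − 305.0 = 209.330.
Gain = 209.330 / 224.633 = 0.9319 → 0.932.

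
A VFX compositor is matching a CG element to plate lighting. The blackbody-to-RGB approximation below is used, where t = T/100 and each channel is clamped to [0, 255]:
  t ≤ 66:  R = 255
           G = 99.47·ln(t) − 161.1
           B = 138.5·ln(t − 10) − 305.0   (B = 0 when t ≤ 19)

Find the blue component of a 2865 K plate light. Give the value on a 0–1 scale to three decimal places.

t = 2865/100 = 28.65; the t ≤ 66 branch applies.
B = 138.5·ln(28.65 − 10) − 305.0 = 138.5·ln 18.65 − 305.0 = 138.5·2.9258 − 305.0 = 100.230.
On a 0–1 scale: 100.230/255 = 0.3931 → 0.393.

0.393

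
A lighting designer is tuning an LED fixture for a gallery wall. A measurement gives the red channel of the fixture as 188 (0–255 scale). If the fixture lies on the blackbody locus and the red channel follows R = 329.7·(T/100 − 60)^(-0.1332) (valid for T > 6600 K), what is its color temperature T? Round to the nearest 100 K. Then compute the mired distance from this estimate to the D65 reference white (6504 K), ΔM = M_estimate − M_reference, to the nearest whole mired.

-76 mireds

(t − 60)^(-0.1332) = 188/329.7 = 0.57022.
t − 60 = 0.57022^(1/-0.1332) = 0.57022^(-7.508) = 67.848, so t = 127.848.
T = 100·t = 12785 K → 12800 K to the nearest 100 K.
M_estimate = 10⁶/12800 = 78.12; M_reference = 10⁶/6504 = 153.75.
ΔM = 78.12 − 153.75 = -75.63 → -76 mireds.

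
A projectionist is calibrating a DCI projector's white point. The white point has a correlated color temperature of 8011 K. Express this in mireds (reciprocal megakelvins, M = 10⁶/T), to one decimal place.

M = 10⁶ / 8011 = 124.828 → 124.8 mireds.

124.8 mireds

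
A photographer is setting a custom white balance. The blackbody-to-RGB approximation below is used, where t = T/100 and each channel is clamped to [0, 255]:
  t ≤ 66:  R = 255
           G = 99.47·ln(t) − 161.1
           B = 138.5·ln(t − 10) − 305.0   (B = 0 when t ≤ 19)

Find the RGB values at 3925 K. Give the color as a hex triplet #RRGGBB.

t = 3925/100 = 39.25; the t ≤ 66 branch applies.
R = 255 by definition for t ≤ 66.
G = 99.47·ln 39.25 − 161.1 = 99.47·3.6700 − 161.1 = 203.950.
B = 138.5·ln(39.25 − 10) − 305.0 = 138.5·ln 29.25 − 305.0 = 138.5·3.3759 − 305.0 = 162.559.
Rounded: (255, 204, 163).
In hex: #FFCCA3.

#FFCCA3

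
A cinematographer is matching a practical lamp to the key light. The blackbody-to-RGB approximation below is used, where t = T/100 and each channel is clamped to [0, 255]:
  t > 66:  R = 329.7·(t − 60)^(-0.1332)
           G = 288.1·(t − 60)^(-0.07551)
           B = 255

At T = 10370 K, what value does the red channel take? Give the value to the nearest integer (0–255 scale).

199

t = 10370/100 = 103.7; the t > 66 branch applies.
R = 329.7·(103.7 − 60)^(-0.1332) = 329.7·43.7^(-0.1332) = 329.7·0.60463 = 199.346.
Rounded: 199.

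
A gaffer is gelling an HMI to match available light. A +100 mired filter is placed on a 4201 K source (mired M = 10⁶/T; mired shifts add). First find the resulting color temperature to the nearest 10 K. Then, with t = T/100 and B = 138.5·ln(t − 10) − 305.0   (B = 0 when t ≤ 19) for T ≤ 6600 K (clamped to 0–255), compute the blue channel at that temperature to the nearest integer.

M_in = 10⁶/4201 = 238.04; M_out = 238.04 + (+100) = 338.04.
T_out = 10⁶/338.04 = 2958.2 K → 2960 K; t = 29.6.
B = 138.5·ln(29.6 − 10) − 305.0 = 138.5·ln 19.6 − 305.0 = 138.5·2.9755 − 305.0 = 107.111.
Rounded: 107.

107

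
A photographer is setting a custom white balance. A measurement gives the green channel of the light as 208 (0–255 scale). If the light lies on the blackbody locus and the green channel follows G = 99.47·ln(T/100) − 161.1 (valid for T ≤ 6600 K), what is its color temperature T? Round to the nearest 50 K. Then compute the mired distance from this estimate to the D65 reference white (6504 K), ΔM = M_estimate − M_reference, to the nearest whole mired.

ln t = (208 + 161.1) / 99.47 = 3.7107.
t = e^3.7107 = 40.881.
T = 100·t = 4088 K → 4100 K to the nearest 50 K.
M_estimate = 10⁶/4100 = 243.90; M_reference = 10⁶/6504 = 153.75.
ΔM = 243.90 − 153.75 = 90.15 → +90 mireds.

+90 mireds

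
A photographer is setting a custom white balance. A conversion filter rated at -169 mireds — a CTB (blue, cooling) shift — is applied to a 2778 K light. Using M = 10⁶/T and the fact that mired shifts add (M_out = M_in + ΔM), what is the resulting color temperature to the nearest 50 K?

5250 K

M_in = 10⁶/2778 = 359.97 mireds.
M_out = 359.97 + (-169) = 190.97 mireds.
T_out = 10⁶/190.97 = 5236.4 K → 5250 K.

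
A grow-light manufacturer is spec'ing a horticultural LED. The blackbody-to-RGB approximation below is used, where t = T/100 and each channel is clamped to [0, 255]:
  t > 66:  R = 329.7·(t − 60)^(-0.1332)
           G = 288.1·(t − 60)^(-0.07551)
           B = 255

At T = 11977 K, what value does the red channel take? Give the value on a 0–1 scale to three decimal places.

t = 11977/100 = 119.77; the t > 66 branch applies.
R = 329.7·(119.77 − 60)^(-0.1332) = 329.7·59.77^(-0.1332) = 329.7·0.57993 = 191.202.
On a 0–1 scale: 191.202/255 = 0.7498 → 0.750.

0.750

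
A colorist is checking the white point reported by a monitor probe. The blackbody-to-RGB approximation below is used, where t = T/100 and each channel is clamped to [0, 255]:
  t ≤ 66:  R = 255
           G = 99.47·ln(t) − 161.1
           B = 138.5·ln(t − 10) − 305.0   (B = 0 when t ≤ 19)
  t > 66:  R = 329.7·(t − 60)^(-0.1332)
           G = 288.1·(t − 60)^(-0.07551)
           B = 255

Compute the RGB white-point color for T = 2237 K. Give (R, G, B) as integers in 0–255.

(255, 148, 43)

t = 2237/100 = 22.37; the t ≤ 66 branch applies.
R = 255 by definition for t ≤ 66.
G = 99.47·ln 22.37 − 161.1 = 99.47·3.1077 − 161.1 = 148.025.
B = 138.5·ln(22.37 − 10) − 305.0 = 138.5·ln 12.37 − 305.0 = 138.5·2.5153 − 305.0 = 43.365.
Rounded: (255, 148, 43).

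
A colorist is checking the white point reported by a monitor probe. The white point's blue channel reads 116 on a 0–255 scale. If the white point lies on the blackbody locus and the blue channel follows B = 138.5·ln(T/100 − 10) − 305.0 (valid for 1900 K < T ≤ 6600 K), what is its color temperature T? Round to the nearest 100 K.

ln(t − 10) = (116 + 305.0) / 138.5 = 3.0397.
t − 10 = e^3.0397 = 20.899, so t = 30.899.
T = 100·t = 3090 K → 3100 K to the nearest 100 K.

3100 K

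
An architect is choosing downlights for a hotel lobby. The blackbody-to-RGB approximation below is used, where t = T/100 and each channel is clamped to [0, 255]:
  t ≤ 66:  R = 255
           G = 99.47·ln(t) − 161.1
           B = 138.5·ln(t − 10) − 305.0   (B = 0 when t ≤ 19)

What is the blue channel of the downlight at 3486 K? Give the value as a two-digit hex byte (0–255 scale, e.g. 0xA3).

t = 3486/100 = 34.86; the t ≤ 66 branch applies.
B = 138.5·ln(34.86 − 10) − 305.0 = 138.5·ln 24.86 − 305.0 = 138.5·3.2133 − 305.0 = 140.037.
Rounded: 140; in hex, 0x8C.

0x8C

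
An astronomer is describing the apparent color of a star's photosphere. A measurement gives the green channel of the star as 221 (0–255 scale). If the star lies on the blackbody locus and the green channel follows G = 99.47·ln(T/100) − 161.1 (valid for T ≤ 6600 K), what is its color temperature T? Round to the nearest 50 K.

ln t = (221 + 161.1) / 99.47 = 3.8414.
t = e^3.8414 = 46.589.
T = 100·t = 4659 K → 4650 K to the nearest 50 K.

4650 K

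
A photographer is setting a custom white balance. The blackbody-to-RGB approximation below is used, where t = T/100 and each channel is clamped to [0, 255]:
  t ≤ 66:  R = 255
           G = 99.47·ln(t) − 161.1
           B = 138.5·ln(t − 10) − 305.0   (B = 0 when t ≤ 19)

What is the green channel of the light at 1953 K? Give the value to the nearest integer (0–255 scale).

135

t = 1953/100 = 19.53; the t ≤ 66 branch applies.
G = 99.47·ln 19.53 − 161.1 = 99.47·2.9720 − 161.1 = 134.520.
Rounded: 135.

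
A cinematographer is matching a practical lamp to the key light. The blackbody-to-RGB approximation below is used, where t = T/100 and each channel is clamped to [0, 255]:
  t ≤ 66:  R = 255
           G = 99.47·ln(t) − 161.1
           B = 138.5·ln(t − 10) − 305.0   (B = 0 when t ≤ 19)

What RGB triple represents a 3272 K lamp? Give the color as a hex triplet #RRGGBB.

t = 3272/100 = 32.72; the t ≤ 66 branch applies.
R = 255 by definition for t ≤ 66.
G = 99.47·ln 32.72 − 161.1 = 99.47·3.4880 − 161.1 = 185.850.
B = 138.5·ln(32.72 − 10) − 305.0 = 138.5·ln 22.72 − 305.0 = 138.5·3.1232 − 305.0 = 127.570.
Rounded: (255, 186, 128).
In hex: #FFBA80.

#FFBA80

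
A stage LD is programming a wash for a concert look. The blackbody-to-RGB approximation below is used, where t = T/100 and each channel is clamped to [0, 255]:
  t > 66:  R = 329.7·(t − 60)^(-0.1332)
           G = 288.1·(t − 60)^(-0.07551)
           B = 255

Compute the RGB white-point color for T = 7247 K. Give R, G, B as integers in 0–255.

R=236, G=238, B=255

t = 7247/100 = 72.47; the t > 66 branch applies.
R = 329.7·(72.47 − 60)^(-0.1332) = 329.7·12.47^(-0.1332) = 329.7·0.71455 = 235.586.
G = 288.1·(72.47 − 60)^(-0.07551) = 288.1·12.47^(-0.07551) = 288.1·0.82652 = 238.119.
B = 255 by definition for t > 66.
Rounded: (236, 238, 255).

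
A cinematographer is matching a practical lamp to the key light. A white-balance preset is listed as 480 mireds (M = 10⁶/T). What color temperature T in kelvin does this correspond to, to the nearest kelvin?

2083 K

T = 10⁶ / 480 = 2083.33 K → 2083 K.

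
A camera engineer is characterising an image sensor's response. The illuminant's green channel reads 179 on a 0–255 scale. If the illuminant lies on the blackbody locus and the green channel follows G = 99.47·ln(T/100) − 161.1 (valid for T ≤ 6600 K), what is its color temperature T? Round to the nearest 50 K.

3050 K

ln t = (179 + 161.1) / 99.47 = 3.4191.
t = e^3.4191 = 30.543.
T = 100·t = 3054 K → 3050 K to the nearest 50 K.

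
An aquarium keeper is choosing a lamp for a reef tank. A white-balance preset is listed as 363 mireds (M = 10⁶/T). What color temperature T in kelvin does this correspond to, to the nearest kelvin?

T = 10⁶ / 363 = 2754.82 K → 2755 K.

2755 K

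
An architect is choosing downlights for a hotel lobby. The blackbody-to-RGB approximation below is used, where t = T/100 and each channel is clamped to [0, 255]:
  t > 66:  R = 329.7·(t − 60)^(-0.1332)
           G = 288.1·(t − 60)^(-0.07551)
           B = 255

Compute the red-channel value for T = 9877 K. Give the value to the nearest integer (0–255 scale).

203

t = 9877/100 = 98.77; the t > 66 branch applies.
R = 329.7·(98.77 − 60)^(-0.1332) = 329.7·38.77^(-0.1332) = 329.7·0.61435 = 202.550.
Rounded: 203.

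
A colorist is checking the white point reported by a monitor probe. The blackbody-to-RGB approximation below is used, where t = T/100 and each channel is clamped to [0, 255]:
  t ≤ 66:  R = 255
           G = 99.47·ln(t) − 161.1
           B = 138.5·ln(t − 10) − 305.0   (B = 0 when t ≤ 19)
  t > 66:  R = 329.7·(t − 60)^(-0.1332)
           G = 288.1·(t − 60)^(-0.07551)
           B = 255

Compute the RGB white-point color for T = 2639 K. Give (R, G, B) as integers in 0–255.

(255, 164, 82)

t = 2639/100 = 26.39; the t ≤ 66 branch applies.
R = 255 by definition for t ≤ 66.
G = 99.47·ln 26.39 − 161.1 = 99.47·3.2730 − 161.1 = 164.464.
B = 138.5·ln(26.39 − 10) − 305.0 = 138.5·ln 16.39 − 305.0 = 138.5·2.7967 − 305.0 = 82.339.
Rounded: (255, 164, 82).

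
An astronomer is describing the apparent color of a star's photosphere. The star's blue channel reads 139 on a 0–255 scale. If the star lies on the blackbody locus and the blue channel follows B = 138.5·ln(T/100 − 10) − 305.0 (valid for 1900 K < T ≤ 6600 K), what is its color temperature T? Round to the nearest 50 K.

ln(t − 10) = (139 + 305.0) / 138.5 = 3.2058.
t − 10 = e^3.2058 = 24.675, so t = 34.675.
T = 100·t = 3467 K → 3450 K to the nearest 50 K.

3450 K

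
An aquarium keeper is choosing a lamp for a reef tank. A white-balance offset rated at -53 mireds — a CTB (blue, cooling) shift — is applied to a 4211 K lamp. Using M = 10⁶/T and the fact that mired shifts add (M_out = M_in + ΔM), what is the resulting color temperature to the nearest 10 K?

5420 K

M_in = 10⁶/4211 = 237.47 mireds.
M_out = 237.47 + (-53) = 184.47 mireds.
T_out = 10⁶/184.47 = 5420.8 K → 5420 K.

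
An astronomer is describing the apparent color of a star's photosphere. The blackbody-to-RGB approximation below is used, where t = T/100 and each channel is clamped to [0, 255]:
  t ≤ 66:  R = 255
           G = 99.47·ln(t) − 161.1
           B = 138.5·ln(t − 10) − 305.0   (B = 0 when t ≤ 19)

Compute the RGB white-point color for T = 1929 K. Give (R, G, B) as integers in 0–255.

t = 1929/100 = 19.29; the t ≤ 66 branch applies.
R = 255 by definition for t ≤ 66.
G = 99.47·ln 19.29 − 161.1 = 99.47·2.9596 − 161.1 = 133.290.
B = 138.5·ln(19.29 − 10) − 305.0 = 138.5·ln 9.29 − 305.0 = 138.5·2.2289 − 305.0 = 3.708.
Rounded: (255, 133, 4).

(255, 133, 4)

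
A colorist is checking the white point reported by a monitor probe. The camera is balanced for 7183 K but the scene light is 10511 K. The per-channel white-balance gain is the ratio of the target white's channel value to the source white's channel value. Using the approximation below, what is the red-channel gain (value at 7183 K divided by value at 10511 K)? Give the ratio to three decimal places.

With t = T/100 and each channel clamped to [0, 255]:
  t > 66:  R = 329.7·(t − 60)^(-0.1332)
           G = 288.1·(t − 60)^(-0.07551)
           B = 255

At 10511 K (t = 105.11):
  R = 329.7·(105.11 − 60)^(-0.1332) = 329.7·45.11^(-0.1332) = 329.7·0.60208 = 198.504.
At 7183 K (t = 71.83):
  R = 329.7·(71.83 − 60)^(-0.1332) = 329.7·11.83^(-0.1332) = 329.7·0.71958 = 237.245.
Gain = 237.245 / 198.504 = 1.1952 → 1.195.

1.195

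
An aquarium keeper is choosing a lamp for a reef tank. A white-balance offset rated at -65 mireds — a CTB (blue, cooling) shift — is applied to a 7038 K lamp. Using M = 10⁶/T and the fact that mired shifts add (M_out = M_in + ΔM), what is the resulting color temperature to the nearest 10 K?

12970 K

M_in = 10⁶/7038 = 142.09 mireds.
M_out = 142.09 + (-65) = 77.09 mireds.
T_out = 10⁶/77.09 = 12972.6 K → 12970 K.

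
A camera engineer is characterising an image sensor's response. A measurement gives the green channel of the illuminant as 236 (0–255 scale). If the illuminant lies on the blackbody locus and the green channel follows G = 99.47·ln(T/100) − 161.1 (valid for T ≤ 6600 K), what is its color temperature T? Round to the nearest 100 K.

5400 K

ln t = (236 + 161.1) / 99.47 = 3.9922.
t = e^3.9922 = 54.172.
T = 100·t = 5417 K → 5400 K to the nearest 100 K.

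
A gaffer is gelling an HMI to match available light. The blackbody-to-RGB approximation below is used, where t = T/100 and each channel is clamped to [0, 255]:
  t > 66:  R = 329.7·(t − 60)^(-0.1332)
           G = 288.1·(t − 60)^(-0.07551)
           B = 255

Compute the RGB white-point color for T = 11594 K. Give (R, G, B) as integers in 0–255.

(193, 213, 255)

t = 11594/100 = 115.94; the t > 66 branch applies.
R = 329.7·(115.94 − 60)^(-0.1332) = 329.7·55.94^(-0.1332) = 329.7·0.58506 = 192.896.
G = 288.1·(115.94 − 60)^(-0.07551) = 288.1·55.94^(-0.07551) = 288.1·0.73795 = 212.605.
B = 255 by definition for t > 66.
Rounded: (193, 213, 255).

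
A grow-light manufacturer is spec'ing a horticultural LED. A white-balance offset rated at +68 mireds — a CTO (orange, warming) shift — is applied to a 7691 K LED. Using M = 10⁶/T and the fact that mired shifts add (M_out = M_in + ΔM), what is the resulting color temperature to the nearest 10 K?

5050 K

M_in = 10⁶/7691 = 130.02 mireds.
M_out = 130.02 + (+68) = 198.02 mireds.
T_out = 10⁶/198.02 = 5049.9 K → 5050 K.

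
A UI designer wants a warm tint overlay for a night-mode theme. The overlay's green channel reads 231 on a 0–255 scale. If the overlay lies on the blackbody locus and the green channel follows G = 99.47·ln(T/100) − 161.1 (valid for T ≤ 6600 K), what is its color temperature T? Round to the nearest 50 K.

5150 K

ln t = (231 + 161.1) / 99.47 = 3.9419.
t = e^3.9419 = 51.516.
T = 100·t = 5152 K → 5150 K to the nearest 50 K.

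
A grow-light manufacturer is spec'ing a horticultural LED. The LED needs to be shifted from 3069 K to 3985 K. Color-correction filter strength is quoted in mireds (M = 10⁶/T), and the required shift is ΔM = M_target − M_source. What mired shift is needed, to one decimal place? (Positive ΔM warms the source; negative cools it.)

-74.9 mireds

M_source = 10⁶/3069 = 325.839; M_target = 10⁶/3985 = 250.941.
ΔM = 250.941 − 325.839 = -74.898 → -74.9 mireds, a cooling shift.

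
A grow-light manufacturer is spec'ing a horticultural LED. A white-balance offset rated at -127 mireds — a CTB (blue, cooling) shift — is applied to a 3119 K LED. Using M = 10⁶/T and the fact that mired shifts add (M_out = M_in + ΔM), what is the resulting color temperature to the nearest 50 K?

5150 K

M_in = 10⁶/3119 = 320.62 mireds.
M_out = 320.62 + (-127) = 193.62 mireds.
T_out = 10⁶/193.62 = 5164.9 K → 5150 K.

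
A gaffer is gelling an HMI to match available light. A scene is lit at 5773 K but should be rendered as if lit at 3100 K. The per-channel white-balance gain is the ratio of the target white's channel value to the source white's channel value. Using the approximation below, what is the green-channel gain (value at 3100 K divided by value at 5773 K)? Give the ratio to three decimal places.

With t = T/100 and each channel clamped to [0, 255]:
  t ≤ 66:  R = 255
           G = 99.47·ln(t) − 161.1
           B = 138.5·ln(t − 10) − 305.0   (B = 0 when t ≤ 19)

0.745

At 5773 K (t = 57.73):
  G = 99.47·ln 57.73 − 161.1 = 99.47·4.0558 − 161.1 = 242.328.
At 3100 K (t = 31):
  G = 99.47·ln 31 − 161.1 = 99.47·3.4340 − 161.1 = 180.479.
Gain = 180.479 / 242.328 = 0.7448 → 0.745.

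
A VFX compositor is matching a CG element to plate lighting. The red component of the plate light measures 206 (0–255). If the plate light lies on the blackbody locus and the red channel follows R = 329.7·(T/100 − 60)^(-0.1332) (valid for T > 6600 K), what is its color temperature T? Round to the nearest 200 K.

(t − 60)^(-0.1332) = 206/329.7 = 0.62481.
t − 60 = 0.62481^(1/-0.1332) = 0.62481^(-7.508) = 34.152, so t = 94.152.
T = 100·t = 9415 K → 9400 K to the nearest 200 K.

9400 K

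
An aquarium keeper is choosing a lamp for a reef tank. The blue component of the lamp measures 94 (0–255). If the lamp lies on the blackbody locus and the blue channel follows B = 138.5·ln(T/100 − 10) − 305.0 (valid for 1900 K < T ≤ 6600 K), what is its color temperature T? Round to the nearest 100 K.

ln(t − 10) = (94 + 305.0) / 138.5 = 2.8809.
t − 10 = e^2.8809 = 17.830, so t = 27.830.
T = 100·t = 2783 K → 2800 K to the nearest 100 K.

2800 K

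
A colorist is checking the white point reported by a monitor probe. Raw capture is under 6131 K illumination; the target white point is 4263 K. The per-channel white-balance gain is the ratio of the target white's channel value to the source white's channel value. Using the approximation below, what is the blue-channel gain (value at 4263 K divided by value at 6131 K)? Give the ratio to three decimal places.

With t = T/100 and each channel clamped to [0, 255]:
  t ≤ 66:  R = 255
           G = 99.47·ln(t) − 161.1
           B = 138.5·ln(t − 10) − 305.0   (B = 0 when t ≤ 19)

At 6131 K (t = 61.31):
  B = 138.5·ln(61.31 − 10) − 305.0 = 138.5·ln 51.31 − 305.0 = 138.5·3.9379 − 305.0 = 240.397.
At 4263 K (t = 42.63):
  B = 138.5·ln(42.63 − 10) − 305.0 = 138.5·ln 32.63 − 305.0 = 138.5·3.4852 − 305.0 = 177.705.
Gain = 177.705 / 240.397 = 0.7392 → 0.739.

0.739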